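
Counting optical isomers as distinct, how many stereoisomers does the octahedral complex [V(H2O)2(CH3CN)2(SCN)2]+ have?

There are 5 geometric isomers: H2O trans, CH3CN trans, SCN trans; H2O cis, CH3CN trans, SCN cis; H2O cis, CH3CN cis, SCN trans; H2O cis, CH3CN cis, SCN cis (chiral); H2O trans, CH3CN cis, SCN cis.
One of these lacks any improper symmetry element and so occurs as an enantiomeric pair, giving 5 + 1 = 6 stereoisomers in total.

6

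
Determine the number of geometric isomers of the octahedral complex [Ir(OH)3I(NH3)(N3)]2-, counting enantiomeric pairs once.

An octahedron has six vertices in three trans pairs; every non-trans pair is cis.
There are 4 geometric isomers: OH mer (3 arrangements); OH fac (chiral).

4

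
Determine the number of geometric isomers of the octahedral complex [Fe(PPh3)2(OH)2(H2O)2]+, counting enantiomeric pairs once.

5

Systematic placement gives 5 geometric isomers: PPh3 trans, OH trans, H2O trans; PPh3 cis, OH cis, H2O trans; PPh3 trans, OH cis, H2O cis; PPh3 cis, OH cis, H2O cis (chiral); PPh3 cis, OH trans, H2O cis.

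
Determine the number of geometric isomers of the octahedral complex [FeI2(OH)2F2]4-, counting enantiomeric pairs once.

The six octahedral sites form three mutually perpendicular trans pairs.
The distinct arrangements are (5 in all): I trans, OH trans, F trans; I cis, OH cis, F trans; I cis, OH trans, F cis; I cis, OH cis, F cis (chiral); I trans, OH cis, F cis.

5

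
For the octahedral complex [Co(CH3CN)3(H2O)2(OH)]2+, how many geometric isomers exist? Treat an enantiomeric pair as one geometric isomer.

The six octahedral sites form three mutually perpendicular trans pairs.
Systematic placement gives 3 geometric isomers: CH3CN mer, H2O cis; CH3CN mer, H2O trans; CH3CN fac, H2O cis.

3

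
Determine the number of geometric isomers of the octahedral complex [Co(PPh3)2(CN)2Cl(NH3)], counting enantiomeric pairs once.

The six octahedral sites form three mutually perpendicular trans pairs.
Systematic placement gives 6 geometric isomers: PPh3 trans, CN trans; PPh3 cis, CN trans; PPh3 trans, CN cis; PPh3 cis, CN cis (3 arrangements, 2 chiral).

6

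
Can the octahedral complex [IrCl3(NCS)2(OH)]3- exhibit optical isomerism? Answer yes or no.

An octahedron has six vertices in three trans pairs; every non-trans pair is cis.
Systematic placement gives 3 geometric isomers: Cl mer, NCS cis; Cl mer, NCS trans; Cl fac, NCS cis.
Each arrangement has an internal mirror plane or centre of symmetry, so none is chiral.

no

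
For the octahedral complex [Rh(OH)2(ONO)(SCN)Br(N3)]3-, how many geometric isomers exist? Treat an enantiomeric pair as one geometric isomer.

9

In an octahedral complex each vertex has one trans partner and four cis neighbours.
Exhaustive case analysis gives 9 geometric isomers.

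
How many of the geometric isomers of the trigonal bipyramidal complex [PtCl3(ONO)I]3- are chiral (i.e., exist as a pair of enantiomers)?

In a trigonal bipyramid the two axial positions differ from the three equatorial ones.
Systematic placement gives 4 geometric isomers: ONO equatorial, I equatorial; ONO equatorial, I axial; ONO axial, I equatorial; ONO axial, I axial.
Each arrangement has an internal mirror plane or centre of symmetry, so none is chiral.

0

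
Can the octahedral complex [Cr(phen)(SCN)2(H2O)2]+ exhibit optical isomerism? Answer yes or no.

yes

In an octahedral complex each vertex has one trans partner and four cis neighbours.
Each phen is bidentate and must span two cis positions.
The distinct arrangements are (3 in all): SCN cis, H2O trans; SCN cis, H2O cis (chiral); SCN trans, H2O cis.
One of these lacks any improper symmetry element and so occurs as an enantiomeric pair, giving 3 + 1 = 4 stereoisomers in total.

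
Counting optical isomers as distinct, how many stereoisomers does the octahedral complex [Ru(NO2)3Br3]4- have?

2

An octahedron has six vertices in three trans pairs; every non-trans pair is cis.
The distinct arrangements are (2 in all): NO2 mer; NO2 fac.
Each arrangement has an internal mirror plane or centre of symmetry, so none is chiral.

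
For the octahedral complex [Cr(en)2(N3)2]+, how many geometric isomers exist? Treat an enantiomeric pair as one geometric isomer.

2

In an octahedral complex each vertex has one trans partner and four cis neighbours.
Each en is bidentate and must span two cis positions.
Working through the distinct placements yields 2 geometric isomers: N3 trans; N3 cis (chiral).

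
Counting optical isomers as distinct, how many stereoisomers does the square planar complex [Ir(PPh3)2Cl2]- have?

The distinct arrangements are (2 in all): PPh3 cis; PPh3 trans.
Each arrangement has an internal mirror plane or centre of symmetry, so none is chiral.

2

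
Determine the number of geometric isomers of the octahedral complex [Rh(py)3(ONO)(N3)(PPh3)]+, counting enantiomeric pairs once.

There are 4 geometric isomers: py mer (3 arrangements); py fac (chiral).

4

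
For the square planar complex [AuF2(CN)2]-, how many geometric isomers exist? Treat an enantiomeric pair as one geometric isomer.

2

In a square planar complex each vertex has one trans partner and two cis neighbours.
The distinct arrangements are (2 in all): F cis; F trans.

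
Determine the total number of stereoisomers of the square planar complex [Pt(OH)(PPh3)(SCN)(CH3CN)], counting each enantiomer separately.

3

Systematic placement gives 3 geometric isomers: (CH3CN/PPh3 trans, OH/SCN trans); (CH3CN/SCN trans, OH/PPh3 trans); (CH3CN/OH trans, PPh3/SCN trans).
Each arrangement has an internal mirror plane or centre of symmetry, so none is chiral.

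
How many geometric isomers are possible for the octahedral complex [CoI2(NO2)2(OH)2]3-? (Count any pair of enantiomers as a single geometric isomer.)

The six octahedral sites form three mutually perpendicular trans pairs.
Systematic placement gives 5 geometric isomers: I trans, NO2 trans, OH trans; I trans, NO2 cis, OH cis; I cis, NO2 cis, OH trans; I cis, NO2 cis, OH cis (chiral); I cis, NO2 trans, OH cis.

5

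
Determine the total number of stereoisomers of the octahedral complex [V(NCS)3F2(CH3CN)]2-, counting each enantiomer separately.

3

An octahedron has six vertices in three trans pairs; every non-trans pair is cis.
Systematic placement gives 3 geometric isomers: NCS mer, F cis; NCS mer, F trans; NCS fac, F cis.
Each arrangement has an internal mirror plane or centre of symmetry, so none is chiral.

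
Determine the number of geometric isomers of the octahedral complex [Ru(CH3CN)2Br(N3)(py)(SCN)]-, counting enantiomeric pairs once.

9

In an octahedral complex each vertex has one trans partner and four cis neighbours.
Placing the ligands in turn and identifying arrangements related by rotation or reflection leaves 9 distinct geometric isomers.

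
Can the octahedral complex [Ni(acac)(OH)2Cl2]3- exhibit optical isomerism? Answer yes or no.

Each acac is bidentate and must span two cis positions.
Working through the distinct placements yields 3 geometric isomers: OH cis, Cl trans; OH cis, Cl cis (chiral); OH trans, Cl cis.
One of these lacks any improper symmetry element and so occurs as an enantiomeric pair, giving 3 + 1 = 4 stereoisomers in total.

yes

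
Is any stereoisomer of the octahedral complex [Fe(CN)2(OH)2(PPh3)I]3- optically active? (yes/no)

yes

In an octahedral complex each vertex has one trans partner and four cis neighbours.
There are 6 geometric isomers: CN trans, OH cis; CN trans, OH trans; CN cis, OH cis (3 arrangements, 2 chiral); CN cis, OH trans.
Of these, 2 lack any improper symmetry element and so occur as enantiomeric pairs, giving 6 + 2 = 8 stereoisomers in total.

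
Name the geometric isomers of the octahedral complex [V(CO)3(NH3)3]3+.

fac and mer

In an octahedral complex each vertex has one trans partner and four cis neighbours.
There are 2 geometric isomers: CO mer; CO fac.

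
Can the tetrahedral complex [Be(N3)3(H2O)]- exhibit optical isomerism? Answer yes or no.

All four vertices of a tetrahedron are equivalent and mutually adjacent, so cis/trans isomerism cannot arise.
Only one geometric arrangement is possible.

no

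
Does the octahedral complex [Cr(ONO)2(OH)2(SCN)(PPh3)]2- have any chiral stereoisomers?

yes

An octahedron has six vertices in three trans pairs; every non-trans pair is cis.
Working through the distinct placements yields 6 geometric isomers: ONO trans, OH trans; ONO cis, OH trans; ONO cis, OH cis (3 arrangements, 2 chiral); ONO trans, OH cis.
Of these, 2 lack any improper symmetry element and so occur as enantiomeric pairs, giving 6 + 2 = 8 stereoisomers in total.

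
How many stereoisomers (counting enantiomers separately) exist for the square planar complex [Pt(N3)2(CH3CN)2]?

A square has two trans pairs of vertices; adjacent vertices are cis.
Working through the distinct placements yields 2 geometric isomers: N3 cis; N3 trans.
Each arrangement has an internal mirror plane or centre of symmetry, so none is chiral.

2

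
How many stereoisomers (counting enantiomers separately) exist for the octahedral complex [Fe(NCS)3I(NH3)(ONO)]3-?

5

In an octahedral complex each vertex has one trans partner and four cis neighbours.
The distinct arrangements are (4 in all): NCS mer (3 arrangements); NCS fac (chiral).
One of these lacks any improper symmetry element and so occurs as an enantiomeric pair, giving 4 + 1 = 5 stereoisomers in total.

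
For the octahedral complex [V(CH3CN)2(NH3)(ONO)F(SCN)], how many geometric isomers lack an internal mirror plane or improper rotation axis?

Systematic enumeration (placing each ligand type in turn and discarding arrangements equivalent by rotation or reflection) gives 9 geometric isomers.
Of these, 6 lack any improper symmetry element and so occur as enantiomeric pairs, giving 9 + 6 = 15 stereoisomers in total.

6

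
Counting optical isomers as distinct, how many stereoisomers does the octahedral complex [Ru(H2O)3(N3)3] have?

The six octahedral sites form three mutually perpendicular trans pairs.
Working through the distinct placements yields 2 geometric isomers: H2O mer; H2O fac.
Each arrangement has an internal mirror plane or centre of symmetry, so none is chiral.

2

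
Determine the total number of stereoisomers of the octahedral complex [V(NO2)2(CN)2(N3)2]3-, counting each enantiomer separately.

6

An octahedron has six vertices in three trans pairs; every non-trans pair is cis.
Systematic placement gives 5 geometric isomers: NO2 trans, CN trans, N3 trans; NO2 cis, CN trans, N3 cis; NO2 trans, CN cis, N3 cis; NO2 cis, CN cis, N3 cis (chiral); NO2 cis, CN cis, N3 trans.
One of these lacks any improper symmetry element and so occurs as an enantiomeric pair, giving 5 + 1 = 6 stereoisomers in total.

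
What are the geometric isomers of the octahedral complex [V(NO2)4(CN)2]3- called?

There are 2 geometric isomers: CN trans; CN cis.

cis and trans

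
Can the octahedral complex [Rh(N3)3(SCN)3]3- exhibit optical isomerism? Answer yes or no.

Working through the distinct placements yields 2 geometric isomers: N3 mer; N3 fac.
Each arrangement has an internal mirror plane or centre of symmetry, so none is chiral.

no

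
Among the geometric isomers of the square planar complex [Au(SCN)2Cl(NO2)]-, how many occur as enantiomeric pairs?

0

There are 2 geometric isomers: SCN cis; SCN trans.
Each arrangement has an internal mirror plane or centre of symmetry, so none is chiral.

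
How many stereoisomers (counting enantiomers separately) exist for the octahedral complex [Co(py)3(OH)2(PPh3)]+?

Systematic placement gives 3 geometric isomers: py mer, OH trans; py mer, OH cis; py fac, OH cis.
Each arrangement has an internal mirror plane or centre of symmetry, so none is chiral.

3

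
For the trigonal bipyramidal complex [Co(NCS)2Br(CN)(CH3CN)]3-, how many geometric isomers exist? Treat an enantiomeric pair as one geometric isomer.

A trigonal bipyramid has two axial and three equatorial sites, which are chemically inequivalent.
Systematic enumeration (placing each ligand type in turn and discarding arrangements equivalent by rotation or reflection) gives 7 geometric isomers.

7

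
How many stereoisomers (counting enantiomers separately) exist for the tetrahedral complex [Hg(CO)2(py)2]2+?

1

Only one geometric arrangement is possible.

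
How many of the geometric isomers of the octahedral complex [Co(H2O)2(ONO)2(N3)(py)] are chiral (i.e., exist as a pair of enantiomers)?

An octahedron has six vertices in three trans pairs; every non-trans pair is cis.
The distinct arrangements are (6 in all): H2O trans, ONO cis; H2O trans, ONO trans; H2O cis, ONO cis (3 arrangements, 2 chiral); H2O cis, ONO trans.
Of these, 2 lack any improper symmetry element and so occur as enantiomeric pairs, giving 6 + 2 = 8 stereoisomers in total.

2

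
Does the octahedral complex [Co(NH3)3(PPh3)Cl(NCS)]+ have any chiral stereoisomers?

yes

The six octahedral sites form three mutually perpendicular trans pairs.
There are 4 geometric isomers: NH3 mer (3 arrangements); NH3 fac (chiral).
One of these lacks any improper symmetry element and so occurs as an enantiomeric pair, giving 4 + 1 = 5 stereoisomers in total.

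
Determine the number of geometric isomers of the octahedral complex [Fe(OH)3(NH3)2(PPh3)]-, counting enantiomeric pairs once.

An octahedron has six vertices in three trans pairs; every non-trans pair is cis.
The distinct arrangements are (3 in all): OH mer, NH3 trans; OH fac, NH3 cis; OH mer, NH3 cis.

3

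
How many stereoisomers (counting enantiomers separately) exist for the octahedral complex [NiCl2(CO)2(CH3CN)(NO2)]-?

There are 6 geometric isomers: Cl cis, CO cis (3 arrangements, 2 chiral); Cl trans, CO cis; Cl cis, CO trans; Cl trans, CO trans.
Of these, 2 lack any improper symmetry element and so occur as enantiomeric pairs, giving 6 + 2 = 8 stereoisomers in total.

8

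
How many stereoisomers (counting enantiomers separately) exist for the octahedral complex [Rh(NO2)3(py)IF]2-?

5

The six octahedral sites form three mutually perpendicular trans pairs.
There are 4 geometric isomers: NO2 mer (3 arrangements); NO2 fac (chiral).
One of these lacks any improper symmetry element and so occurs as an enantiomeric pair, giving 4 + 1 = 5 stereoisomers in total.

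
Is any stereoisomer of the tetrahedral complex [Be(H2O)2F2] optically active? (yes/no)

All four vertices of a tetrahedron are equivalent and mutually adjacent, so cis/trans isomerism cannot arise.
Only one geometric arrangement is possible.

no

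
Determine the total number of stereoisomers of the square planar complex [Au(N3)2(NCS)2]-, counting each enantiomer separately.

A square has two trans pairs of vertices; adjacent vertices are cis.
The distinct arrangements are (2 in all): N3 cis; N3 trans.
Each arrangement has an internal mirror plane or centre of symmetry, so none is chiral.

2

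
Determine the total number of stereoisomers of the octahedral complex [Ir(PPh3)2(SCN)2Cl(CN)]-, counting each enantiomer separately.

8

Working through the distinct placements yields 6 geometric isomers: PPh3 trans, SCN trans; PPh3 cis, SCN cis (3 arrangements, 2 chiral); PPh3 cis, SCN trans; PPh3 trans, SCN cis.
Of these, 2 lack any improper symmetry element and so occur as enantiomeric pairs, giving 6 + 2 = 8 stereoisomers in total.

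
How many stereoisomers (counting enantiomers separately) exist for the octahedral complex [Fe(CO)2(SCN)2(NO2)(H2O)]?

The distinct arrangements are (6 in all): CO trans, SCN trans; CO trans, SCN cis; CO cis, SCN trans; CO cis, SCN cis (3 arrangements, 2 chiral).
Of these, 2 lack any improper symmetry element and so occur as enantiomeric pairs, giving 6 + 2 = 8 stereoisomers in total.

8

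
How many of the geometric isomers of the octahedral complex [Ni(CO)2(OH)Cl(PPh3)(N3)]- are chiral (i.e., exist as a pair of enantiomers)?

An octahedron has six vertices in three trans pairs; every non-trans pair is cis.
Exhaustive case analysis gives 9 geometric isomers.
Of these, 6 lack any improper symmetry element and so occur as enantiomeric pairs, giving 9 + 6 = 15 stereoisomers in total.

6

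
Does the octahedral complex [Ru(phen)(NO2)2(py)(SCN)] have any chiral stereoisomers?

The six octahedral sites form three mutually perpendicular trans pairs.
Each phen is bidentate and must span two cis positions.
There are 4 geometric isomers: NO2 trans; NO2 cis (3 arrangements, 2 chiral).
Of these, 2 lack any improper symmetry element and so occur as enantiomeric pairs, giving 4 + 2 = 6 stereoisomers in total.

yes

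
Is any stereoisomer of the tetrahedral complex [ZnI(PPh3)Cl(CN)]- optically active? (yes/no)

yes

Only one geometric arrangement is possible; it has no improper symmetry element, so it exists as a pair of enantiomers (2 stereoisomers).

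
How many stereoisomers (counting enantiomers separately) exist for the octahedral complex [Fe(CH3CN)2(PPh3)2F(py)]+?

8

In an octahedral complex each vertex has one trans partner and four cis neighbours.
The distinct arrangements are (6 in all): CH3CN trans, PPh3 cis; CH3CN trans, PPh3 trans; CH3CN cis, PPh3 cis (3 arrangements, 2 chiral); CH3CN cis, PPh3 trans.
Of these, 2 lack any improper symmetry element and so occur as enantiomeric pairs, giving 6 + 2 = 8 stereoisomers in total.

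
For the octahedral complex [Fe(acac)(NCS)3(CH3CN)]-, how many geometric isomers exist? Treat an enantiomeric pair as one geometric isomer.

2

An octahedron has six vertices in three trans pairs; every non-trans pair is cis.
Each acac is bidentate and must span two cis positions.
There are 2 geometric isomers: NCS fac; NCS mer.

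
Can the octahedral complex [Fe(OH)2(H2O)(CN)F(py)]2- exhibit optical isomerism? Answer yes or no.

yes

An octahedron has six vertices in three trans pairs; every non-trans pair is cis.
Exhaustive case analysis gives 9 geometric isomers.
Of these, 6 lack any improper symmetry element and so occur as enantiomeric pairs, giving 9 + 6 = 15 stereoisomers in total.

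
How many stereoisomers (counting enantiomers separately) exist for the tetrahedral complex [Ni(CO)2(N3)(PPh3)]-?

1

All four vertices of a tetrahedron are equivalent and mutually adjacent, so cis/trans isomerism cannot arise.
Only one geometric arrangement is possible.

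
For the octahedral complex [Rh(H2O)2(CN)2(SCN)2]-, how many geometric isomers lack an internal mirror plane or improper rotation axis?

The six octahedral sites form three mutually perpendicular trans pairs.
The distinct arrangements are (5 in all): H2O trans, CN trans, SCN trans; H2O cis, CN trans, SCN cis; H2O cis, CN cis, SCN trans; H2O cis, CN cis, SCN cis (chiral); H2O trans, CN cis, SCN cis.
One of these lacks any improper symmetry element and so occurs as an enantiomeric pair, giving 5 + 1 = 6 stereoisomers in total.

1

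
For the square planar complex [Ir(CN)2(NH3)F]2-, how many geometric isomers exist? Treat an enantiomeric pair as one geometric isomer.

There are 2 geometric isomers: CN cis; CN trans.

2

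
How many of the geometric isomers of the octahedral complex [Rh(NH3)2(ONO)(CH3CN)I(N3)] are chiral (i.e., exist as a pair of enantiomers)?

In an octahedral complex each vertex has one trans partner and four cis neighbours.
Exhaustive case analysis gives 9 geometric isomers.
Of these, 6 lack any improper symmetry element and so occur as enantiomeric pairs, giving 9 + 6 = 15 stereoisomers in total.

6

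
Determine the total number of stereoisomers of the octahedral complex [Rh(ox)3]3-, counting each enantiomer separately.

Each ox is bidentate and must span two cis positions.
Only one geometric arrangement is possible; it has no improper symmetry element, so it exists as a pair of enantiomers (2 stereoisomers).

2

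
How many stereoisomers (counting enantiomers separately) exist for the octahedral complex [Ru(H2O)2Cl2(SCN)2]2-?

6

The six octahedral sites form three mutually perpendicular trans pairs.
Systematic placement gives 5 geometric isomers: H2O trans, Cl trans, SCN trans; H2O cis, Cl trans, SCN cis; H2O cis, Cl cis, SCN trans; H2O cis, Cl cis, SCN cis (chiral); H2O trans, Cl cis, SCN cis.
One of these lacks any improper symmetry element and so occurs as an enantiomeric pair, giving 5 + 1 = 6 stereoisomers in total.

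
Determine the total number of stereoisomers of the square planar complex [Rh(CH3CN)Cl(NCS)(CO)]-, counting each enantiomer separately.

There are 3 geometric isomers: (CH3CN/Cl trans, CO/NCS trans); (CH3CN/NCS trans, CO/Cl trans); (CH3CN/CO trans, Cl/NCS trans).
Each arrangement has an internal mirror plane or centre of symmetry, so none is chiral.

3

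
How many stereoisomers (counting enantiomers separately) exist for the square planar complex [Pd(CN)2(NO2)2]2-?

In a square planar complex each vertex has one trans partner and two cis neighbours.
There are 2 geometric isomers: CN cis; CN trans.
Each arrangement has an internal mirror plane or centre of symmetry, so none is chiral.

2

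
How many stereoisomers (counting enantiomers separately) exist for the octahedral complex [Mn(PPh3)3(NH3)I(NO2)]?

In an octahedral complex each vertex has one trans partner and four cis neighbours.
Systematic placement gives 4 geometric isomers: PPh3 mer (3 arrangements); PPh3 fac (chiral).
One of these lacks any improper symmetry element and so occurs as an enantiomeric pair, giving 4 + 1 = 5 stereoisomers in total.

5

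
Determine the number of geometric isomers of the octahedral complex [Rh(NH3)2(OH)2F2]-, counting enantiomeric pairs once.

5

An octahedron has six vertices in three trans pairs; every non-trans pair is cis.
Working through the distinct placements yields 5 geometric isomers: NH3 trans, OH trans, F trans; NH3 cis, OH cis, F trans; NH3 cis, OH trans, F cis; NH3 cis, OH cis, F cis (chiral); NH3 trans, OH cis, F cis.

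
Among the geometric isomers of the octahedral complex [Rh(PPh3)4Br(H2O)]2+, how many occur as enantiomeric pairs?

0

In an octahedral complex each vertex has one trans partner and four cis neighbours.
The distinct arrangements are (2 in all): Br and H2O mutually trans; Br and H2O mutually cis.
Each arrangement has an internal mirror plane or centre of symmetry, so none is chiral.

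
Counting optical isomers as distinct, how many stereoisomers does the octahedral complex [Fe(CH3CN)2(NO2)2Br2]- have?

6

The six octahedral sites form three mutually perpendicular trans pairs.
There are 5 geometric isomers: CH3CN trans, NO2 trans, Br trans; CH3CN cis, NO2 cis, Br trans; CH3CN cis, NO2 trans, Br cis; CH3CN cis, NO2 cis, Br cis (chiral); CH3CN trans, NO2 cis, Br cis.
One of these lacks any improper symmetry element and so occurs as an enantiomeric pair, giving 5 + 1 = 6 stereoisomers in total.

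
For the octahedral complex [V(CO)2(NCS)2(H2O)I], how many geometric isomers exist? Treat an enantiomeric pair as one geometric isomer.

6

The six octahedral sites form three mutually perpendicular trans pairs.
Working through the distinct placements yields 6 geometric isomers: CO trans, NCS trans; CO trans, NCS cis; CO cis, NCS trans; CO cis, NCS cis (3 arrangements, 2 chiral).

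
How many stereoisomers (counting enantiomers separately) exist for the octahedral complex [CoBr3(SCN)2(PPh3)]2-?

3

An octahedron has six vertices in three trans pairs; every non-trans pair is cis.
The distinct arrangements are (3 in all): Br mer, SCN trans; Br mer, SCN cis; Br fac, SCN cis.
Each arrangement has an internal mirror plane or centre of symmetry, so none is chiral.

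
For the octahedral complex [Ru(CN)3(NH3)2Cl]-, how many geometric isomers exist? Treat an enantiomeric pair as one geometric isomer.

3

In an octahedral complex each vertex has one trans partner and four cis neighbours.
There are 3 geometric isomers: CN mer, NH3 trans; CN mer, NH3 cis; CN fac, NH3 cis.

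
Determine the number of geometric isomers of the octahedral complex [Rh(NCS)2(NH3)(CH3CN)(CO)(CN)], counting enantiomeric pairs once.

9

Exhaustive case analysis gives 9 geometric isomers.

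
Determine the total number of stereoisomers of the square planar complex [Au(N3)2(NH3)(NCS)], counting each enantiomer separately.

2

A square has two trans pairs of vertices; adjacent vertices are cis.
Working through the distinct placements yields 2 geometric isomers: N3 cis; N3 trans.
Each arrangement has an internal mirror plane or centre of symmetry, so none is chiral.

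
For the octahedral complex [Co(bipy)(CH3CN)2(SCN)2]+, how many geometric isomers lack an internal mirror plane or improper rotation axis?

The six octahedral sites form three mutually perpendicular trans pairs.
Each bipy is bidentate and must span two cis positions.
Systematic placement gives 3 geometric isomers: CH3CN trans, SCN cis; CH3CN cis, SCN cis (chiral); CH3CN cis, SCN trans.
One of these lacks any improper symmetry element and so occurs as an enantiomeric pair, giving 3 + 1 = 4 stereoisomers in total.

1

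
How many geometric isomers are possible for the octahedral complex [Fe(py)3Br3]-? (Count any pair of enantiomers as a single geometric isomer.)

An octahedron has six vertices in three trans pairs; every non-trans pair is cis.
Working through the distinct placements yields 2 geometric isomers: py mer; py fac.

2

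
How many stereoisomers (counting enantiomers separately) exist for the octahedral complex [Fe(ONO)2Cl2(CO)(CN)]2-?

In an octahedral complex each vertex has one trans partner and four cis neighbours.
The distinct arrangements are (6 in all): ONO trans, Cl trans; ONO cis, Cl cis (3 arrangements, 2 chiral); ONO trans, Cl cis; ONO cis, Cl trans.
Of these, 2 lack any improper symmetry element and so occur as enantiomeric pairs, giving 6 + 2 = 8 stereoisomers in total.

8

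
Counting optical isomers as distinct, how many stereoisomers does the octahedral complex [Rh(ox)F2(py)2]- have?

4

An octahedron has six vertices in three trans pairs; every non-trans pair is cis.
Each ox is bidentate and must span two cis positions.
Working through the distinct placements yields 3 geometric isomers: F trans, py cis; F cis, py trans; F cis, py cis (chiral).
One of these lacks any improper symmetry element and so occurs as an enantiomeric pair, giving 3 + 1 = 4 stereoisomers in total.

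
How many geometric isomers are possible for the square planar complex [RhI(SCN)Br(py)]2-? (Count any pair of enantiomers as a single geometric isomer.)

In a square planar complex each vertex has one trans partner and two cis neighbours.
Working through the distinct placements yields 3 geometric isomers: (Br/SCN trans, I/py trans); (Br/py trans, I/SCN trans); (Br/I trans, SCN/py trans).

3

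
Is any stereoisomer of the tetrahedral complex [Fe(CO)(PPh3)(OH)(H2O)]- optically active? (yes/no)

yes

All four vertices of a tetrahedron are equivalent and mutually adjacent, so cis/trans isomerism cannot arise.
Only one geometric arrangement is possible; it has no improper symmetry element, so it exists as a pair of enantiomers (2 stereoisomers).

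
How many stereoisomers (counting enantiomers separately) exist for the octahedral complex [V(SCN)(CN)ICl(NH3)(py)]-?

In an octahedral complex each vertex has one trans partner and four cis neighbours.
Placing the ligands in turn and identifying arrangements related by rotation or reflection leaves 15 distinct geometric isomers.
Of these, 15 lack any improper symmetry element and so occur as enantiomeric pairs, giving 15 + 15 = 30 stereoisomers in total.

30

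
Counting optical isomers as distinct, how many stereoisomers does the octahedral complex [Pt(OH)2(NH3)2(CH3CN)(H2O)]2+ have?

An octahedron has six vertices in three trans pairs; every non-trans pair is cis.
Systematic placement gives 6 geometric isomers: OH trans, NH3 trans; OH cis, NH3 cis (3 arrangements, 2 chiral); OH trans, NH3 cis; OH cis, NH3 trans.
Of these, 2 lack any improper symmetry element and so occur as enantiomeric pairs, giving 6 + 2 = 8 stereoisomers in total.

8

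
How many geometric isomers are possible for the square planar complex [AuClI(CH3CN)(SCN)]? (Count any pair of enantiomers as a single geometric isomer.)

In a square planar complex each vertex has one trans partner and two cis neighbours.
There are 3 geometric isomers: (CH3CN/I trans, Cl/SCN trans); (CH3CN/SCN trans, Cl/I trans); (CH3CN/Cl trans, I/SCN trans).

3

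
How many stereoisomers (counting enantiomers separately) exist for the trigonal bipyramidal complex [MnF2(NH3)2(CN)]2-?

In a trigonal bipyramid the two axial positions differ from the three equatorial ones.
Placing the ligands in turn and identifying arrangements related by rotation or reflection leaves 5 distinct geometric isomers.
One of these lacks any improper symmetry element and so occurs as an enantiomeric pair, giving 5 + 1 = 6 stereoisomers in total.

6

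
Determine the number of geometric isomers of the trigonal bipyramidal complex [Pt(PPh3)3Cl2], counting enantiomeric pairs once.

3

A trigonal bipyramid has two axial and three equatorial sites, which are chemically inequivalent.
Working through the distinct placements yields 3 geometric isomers: Cl both axial; Cl one axial, one equatorial; Cl both equatorial.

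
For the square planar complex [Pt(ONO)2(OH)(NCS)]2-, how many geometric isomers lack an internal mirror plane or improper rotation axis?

0

Systematic placement gives 2 geometric isomers: ONO cis; ONO trans.
Each arrangement has an internal mirror plane or centre of symmetry, so none is chiral.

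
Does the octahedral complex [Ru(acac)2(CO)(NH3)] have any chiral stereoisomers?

In an octahedral complex each vertex has one trans partner and four cis neighbours.
Each acac is bidentate and must span two cis positions.
The distinct arrangements are (2 in all): CO and NH3 mutually trans; CO and NH3 mutually cis (chiral).
One of these lacks any improper symmetry element and so occurs as an enantiomeric pair, giving 2 + 1 = 3 stereoisomers in total.

yes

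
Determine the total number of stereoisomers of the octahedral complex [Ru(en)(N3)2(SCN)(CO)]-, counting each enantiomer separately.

In an octahedral complex each vertex has one trans partner and four cis neighbours.
Each en is bidentate and must span two cis positions.
There are 4 geometric isomers: N3 cis (3 arrangements, 2 chiral); N3 trans.
Of these, 2 lack any improper symmetry element and so occur as enantiomeric pairs, giving 4 + 2 = 6 stereoisomers in total.

6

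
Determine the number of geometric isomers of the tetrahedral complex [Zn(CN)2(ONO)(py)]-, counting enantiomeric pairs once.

All four vertices of a tetrahedron are equivalent and mutually adjacent, so cis/trans isomerism cannot arise.
Only one geometric arrangement is possible.

1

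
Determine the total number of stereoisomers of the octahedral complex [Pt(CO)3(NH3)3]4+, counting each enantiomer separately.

2

The six octahedral sites form three mutually perpendicular trans pairs.
Systematic placement gives 2 geometric isomers: CO mer; CO fac.
Each arrangement has an internal mirror plane or centre of symmetry, so none is chiral.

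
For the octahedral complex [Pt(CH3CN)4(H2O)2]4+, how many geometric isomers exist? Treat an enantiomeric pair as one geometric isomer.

2

The six octahedral sites form three mutually perpendicular trans pairs.
The distinct arrangements are (2 in all): H2O trans; H2O cis.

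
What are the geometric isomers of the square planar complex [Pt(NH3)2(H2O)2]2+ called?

cis and trans

Systematic placement gives 2 geometric isomers: NH3 cis; NH3 trans.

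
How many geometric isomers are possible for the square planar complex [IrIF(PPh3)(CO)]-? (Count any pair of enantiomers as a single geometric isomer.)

3

A square has two trans pairs of vertices; adjacent vertices are cis.
There are 3 geometric isomers: (CO/I trans, F/PPh3 trans); (CO/PPh3 trans, F/I trans); (CO/F trans, I/PPh3 trans).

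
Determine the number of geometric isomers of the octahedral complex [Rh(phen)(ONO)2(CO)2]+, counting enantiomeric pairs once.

3

Each phen is bidentate and must span two cis positions.
Systematic placement gives 3 geometric isomers: ONO cis, CO trans; ONO cis, CO cis (chiral); ONO trans, CO cis.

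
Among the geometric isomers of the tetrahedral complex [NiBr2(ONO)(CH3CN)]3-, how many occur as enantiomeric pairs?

0

In a tetrahedral complex all four positions are equivalent and every pair of ligands is adjacent — there is no cis/trans distinction.
Only one geometric arrangement is possible.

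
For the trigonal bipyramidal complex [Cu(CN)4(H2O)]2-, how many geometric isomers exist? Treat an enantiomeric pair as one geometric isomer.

In a trigonal bipyramid the two axial positions differ from the three equatorial ones.
Systematic placement gives 2 geometric isomers: H2O equatorial; H2O axial.

2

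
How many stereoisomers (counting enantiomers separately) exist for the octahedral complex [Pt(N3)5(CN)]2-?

1

An octahedron has six vertices in three trans pairs; every non-trans pair is cis.
Only one geometric arrangement is possible.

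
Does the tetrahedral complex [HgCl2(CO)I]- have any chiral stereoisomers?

All four vertices of a tetrahedron are equivalent and mutually adjacent, so cis/trans isomerism cannot arise.
Only one geometric arrangement is possible.

no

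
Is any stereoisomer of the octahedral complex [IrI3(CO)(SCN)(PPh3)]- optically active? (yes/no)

yes

The distinct arrangements are (4 in all): I mer (3 arrangements); I fac (chiral).
One of these lacks any improper symmetry element and so occurs as an enantiomeric pair, giving 4 + 1 = 5 stereoisomers in total.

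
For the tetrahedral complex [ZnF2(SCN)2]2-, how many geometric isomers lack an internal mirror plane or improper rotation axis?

All four vertices of a tetrahedron are equivalent and mutually adjacent, so cis/trans isomerism cannot arise.
Only one geometric arrangement is possible.

0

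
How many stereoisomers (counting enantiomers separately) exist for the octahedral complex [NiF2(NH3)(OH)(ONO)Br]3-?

15

Exhaustive case analysis gives 9 geometric isomers.
Of these, 6 lack any improper symmetry element and so occur as enantiomeric pairs, giving 9 + 6 = 15 stereoisomers in total.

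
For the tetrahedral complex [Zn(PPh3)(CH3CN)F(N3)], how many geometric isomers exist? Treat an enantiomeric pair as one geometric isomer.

All four vertices of a tetrahedron are equivalent and mutually adjacent, so cis/trans isomerism cannot arise.
Only one geometric arrangement is possible; it has no improper symmetry element, so it exists as a pair of enantiomers (2 stereoisomers).

1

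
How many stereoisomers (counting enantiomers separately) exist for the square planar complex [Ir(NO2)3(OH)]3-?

In a square planar complex each vertex has one trans partner and two cis neighbours.
Only one geometric arrangement is possible.

1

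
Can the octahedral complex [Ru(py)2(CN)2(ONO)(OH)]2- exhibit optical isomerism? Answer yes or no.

The six octahedral sites form three mutually perpendicular trans pairs.
Working through the distinct placements yields 6 geometric isomers: py trans, CN trans; py cis, CN trans; py trans, CN cis; py cis, CN cis (3 arrangements, 2 chiral).
Of these, 2 lack any improper symmetry element and so occur as enantiomeric pairs, giving 6 + 2 = 8 stereoisomers in total.

yes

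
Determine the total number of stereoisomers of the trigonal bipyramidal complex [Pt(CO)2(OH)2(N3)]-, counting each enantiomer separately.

Systematic enumeration (placing each ligand type in turn and discarding arrangements equivalent by rotation or reflection) gives 5 geometric isomers.
One of these lacks any improper symmetry element and so occurs as an enantiomeric pair, giving 5 + 1 = 6 stereoisomers in total.

6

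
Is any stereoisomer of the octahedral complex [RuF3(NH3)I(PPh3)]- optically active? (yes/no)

An octahedron has six vertices in three trans pairs; every non-trans pair is cis.
There are 4 geometric isomers: F mer (3 arrangements); F fac (chiral).
One of these lacks any improper symmetry element and so occurs as an enantiomeric pair, giving 4 + 1 = 5 stereoisomers in total.

yes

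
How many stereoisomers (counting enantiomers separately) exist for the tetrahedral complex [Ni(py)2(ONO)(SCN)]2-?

All four vertices of a tetrahedron are equivalent and mutually adjacent, so cis/trans isomerism cannot arise.
Only one geometric arrangement is possible.

1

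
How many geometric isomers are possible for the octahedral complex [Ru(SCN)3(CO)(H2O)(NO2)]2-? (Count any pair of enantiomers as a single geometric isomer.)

4

Working through the distinct placements yields 4 geometric isomers: SCN mer (3 arrangements); SCN fac (chiral).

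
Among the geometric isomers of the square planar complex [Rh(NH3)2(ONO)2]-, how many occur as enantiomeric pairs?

0

In a square planar complex each vertex has one trans partner and two cis neighbours.
There are 2 geometric isomers: NH3 cis; NH3 trans.
Each arrangement has an internal mirror plane or centre of symmetry, so none is chiral.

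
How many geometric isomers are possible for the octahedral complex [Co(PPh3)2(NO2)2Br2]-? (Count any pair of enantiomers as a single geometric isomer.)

An octahedron has six vertices in three trans pairs; every non-trans pair is cis.
The distinct arrangements are (5 in all): PPh3 trans, NO2 trans, Br trans; PPh3 cis, NO2 cis, Br trans; PPh3 trans, NO2 cis, Br cis; PPh3 cis, NO2 cis, Br cis (chiral); PPh3 cis, NO2 trans, Br cis.

5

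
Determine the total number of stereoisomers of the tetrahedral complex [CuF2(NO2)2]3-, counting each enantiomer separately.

In a tetrahedral complex all four positions are equivalent and every pair of ligands is adjacent — there is no cis/trans distinction.
Only one geometric arrangement is possible.

1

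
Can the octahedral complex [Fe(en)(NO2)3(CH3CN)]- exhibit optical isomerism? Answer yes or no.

no

The six octahedral sites form three mutually perpendicular trans pairs.
Each en is bidentate and must span two cis positions.
There are 2 geometric isomers: NO2 fac; NO2 mer.
Each arrangement has an internal mirror plane or centre of symmetry, so none is chiral.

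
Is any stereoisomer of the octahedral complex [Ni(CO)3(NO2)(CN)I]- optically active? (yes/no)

An octahedron has six vertices in three trans pairs; every non-trans pair is cis.
The distinct arrangements are (4 in all): CO mer (3 arrangements); CO fac (chiral).
One of these lacks any improper symmetry element and so occurs as an enantiomeric pair, giving 4 + 1 = 5 stereoisomers in total.

yes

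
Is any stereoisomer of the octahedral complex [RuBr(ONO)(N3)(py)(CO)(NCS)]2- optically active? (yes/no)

Systematic enumeration (placing each ligand type in turn and discarding arrangements equivalent by rotation or reflection) gives 15 geometric isomers.
Of these, 15 lack any improper symmetry element and so occur as enantiomeric pairs, giving 15 + 15 = 30 stereoisomers in total.

yes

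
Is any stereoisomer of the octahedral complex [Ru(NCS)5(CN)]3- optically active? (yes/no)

An octahedron has six vertices in three trans pairs; every non-trans pair is cis.
Only one geometric arrangement is possible.

no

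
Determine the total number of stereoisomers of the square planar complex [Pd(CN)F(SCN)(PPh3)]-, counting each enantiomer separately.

3

In a square planar complex each vertex has one trans partner and two cis neighbours.
The distinct arrangements are (3 in all): (CN/PPh3 trans, F/SCN trans); (CN/SCN trans, F/PPh3 trans); (CN/F trans, PPh3/SCN trans).
Each arrangement has an internal mirror plane or centre of symmetry, so none is chiral.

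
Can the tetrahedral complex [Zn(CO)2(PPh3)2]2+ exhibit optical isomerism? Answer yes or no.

Only one geometric arrangement is possible.

no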